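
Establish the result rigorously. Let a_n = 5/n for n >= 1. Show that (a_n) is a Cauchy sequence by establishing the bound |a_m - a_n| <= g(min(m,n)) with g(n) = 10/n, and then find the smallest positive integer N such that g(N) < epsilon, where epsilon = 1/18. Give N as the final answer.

For any m, n >= 1, by the triangle inequality:
|a_m - a_n| = |5/m - 5/n| <= 5*1/m + 5*1/n <= 10/min(m,n).
So g(n) = 10/n bounds the Cauchy difference. Since g(n) -> 0, (a_n) is Cauchy.
Now solve g(N) < 1/18: 10/N < 1/18 <=> N > 10 / (1/18) = 180.
The smallest integer strictly greater than 180 is N = 181.
Check: g(181) = 10/181 = 10/181 < 1/18; g(180) = 1/18 >= 1/18. So N = 181.

181


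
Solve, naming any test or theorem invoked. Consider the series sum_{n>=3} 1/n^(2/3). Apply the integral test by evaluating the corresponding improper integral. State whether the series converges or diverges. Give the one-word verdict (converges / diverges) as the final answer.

Let f(x) = x^(-2/3). Then f is positive, continuous, and decreasing on [3, infinity), so the integral test applies.
Compute the improper integral int_{3}^infinity f(x) dx:
  antiderivative F(x) = 3*x^(1/3).
  As x -> infinity, F(x) -> infinity (since p = 2/3 < 1).
  So the integral diverges. By the integral test, the series diverges.

diverges


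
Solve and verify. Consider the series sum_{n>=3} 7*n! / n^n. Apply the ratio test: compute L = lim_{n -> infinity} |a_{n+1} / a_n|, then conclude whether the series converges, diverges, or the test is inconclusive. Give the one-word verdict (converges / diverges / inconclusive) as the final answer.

Let a_n denote the general term. Form the ratio a_{n+1}/a_n and simplify:
a_{n+1}/a_n = (n/(n + 1))^n
Take the limit as n -> infinity: L = exp(-1).
Since L = exp(-1) < 1, the ratio test implies the series converges.

converges


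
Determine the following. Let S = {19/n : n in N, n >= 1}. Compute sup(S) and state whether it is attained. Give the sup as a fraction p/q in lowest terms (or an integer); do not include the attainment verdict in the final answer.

Analysis:
- Values: 19, 19/2, 19/3, 19/4, ... strictly decreasing.
- The maximum is 19 (n=1); sup = 19 (attained).
- The set is bounded below by 0; 19/n -> 0 so 0 is the greatest lower bound.
- 0 is not in the set, so inf = 0 is not attained.
Conclusion: sup(S) = 19, attained in S.

19


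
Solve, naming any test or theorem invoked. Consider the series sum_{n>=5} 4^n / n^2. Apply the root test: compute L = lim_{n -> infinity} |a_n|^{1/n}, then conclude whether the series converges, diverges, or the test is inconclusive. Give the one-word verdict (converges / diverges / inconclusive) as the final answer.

Let a_n denote the general term. Form |a_n|^(1/n) and simplify:
|a_n|^(1/n) = 4/n^(2/n)
Take the limit as n -> infinity: L = 4.
Since L = 4 > 1, the root test implies divergence.

diverges


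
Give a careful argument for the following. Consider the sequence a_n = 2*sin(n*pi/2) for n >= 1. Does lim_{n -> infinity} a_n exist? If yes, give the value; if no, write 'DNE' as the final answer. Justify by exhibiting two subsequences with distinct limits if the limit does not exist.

Examine the behaviour of a_n along subsequences.
a_{4k+1} = 2*sin(pi/2 + 2k*pi) = 2 -> 2. a_{4k+3} = 2*sin(3pi/2 + 2k*pi) = -2 -> -2.
Since these two subsequential limits are 2 and -2, distinct, the full sequence cannot converge (a convergent sequence has all subsequences tending to the same limit). So lim a_n does not exist.

DNE


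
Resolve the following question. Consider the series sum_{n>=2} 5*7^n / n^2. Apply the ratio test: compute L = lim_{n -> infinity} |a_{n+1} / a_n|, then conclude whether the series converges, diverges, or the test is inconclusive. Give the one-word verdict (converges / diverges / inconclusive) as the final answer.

Let a_n denote the general term. Form the ratio a_{n+1}/a_n and simplify:
a_{n+1}/a_n = 7*n^2/(n + 1)^2
Take the limit as n -> infinity: L = 7.
Since L = 7 > 1 (or L = infinity), the ratio test implies the series diverges.

diverges


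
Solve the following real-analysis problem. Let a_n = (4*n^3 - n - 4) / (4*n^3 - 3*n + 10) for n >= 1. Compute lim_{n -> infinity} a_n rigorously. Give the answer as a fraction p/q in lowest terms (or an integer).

Divide numerator and denominator by n^3, the highest power:
numerator / n^3 = 4 - 1/n^2 - 4/n^3
denominator / n^3 = 4 - 3/n^2 + 10/n^3
As n -> infinity, all terms of the form c/n^k (k >= 1) tend to 0.
So numerator / n^3 -> 4 and denominator / n^3 -> 4.
Therefore lim a_n = 1.

1


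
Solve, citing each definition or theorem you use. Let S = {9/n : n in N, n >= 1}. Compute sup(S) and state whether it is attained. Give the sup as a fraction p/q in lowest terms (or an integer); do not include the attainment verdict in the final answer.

Analysis:
- Values: 9, 9/2, 3, 9/4, ... strictly decreasing.
- The maximum is 9 (n=1); sup = 9 (attained).
- The set is bounded below by 0; 9/n -> 0 so 0 is the greatest lower bound.
- 0 is not in the set, so inf = 0 is not attained.
Conclusion: sup(S) = 9, attained in S.

9


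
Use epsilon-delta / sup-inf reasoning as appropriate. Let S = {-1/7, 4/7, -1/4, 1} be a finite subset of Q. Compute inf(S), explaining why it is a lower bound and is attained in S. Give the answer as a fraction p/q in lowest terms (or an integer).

S is finite, so inf(S) = min(S).
Sorted increasing:
-1/4, -1/7, 4/7, 1
The extremum is -1/4.
For every x in S, x >= -1/4. And -1/4 is in S, so it is attained.
Therefore inf(S) = -1/4.

-1/4


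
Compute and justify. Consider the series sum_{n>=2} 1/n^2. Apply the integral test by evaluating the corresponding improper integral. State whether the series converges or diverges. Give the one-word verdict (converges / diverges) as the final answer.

Let f(x) = x^(-2). Then f is positive, continuous, and decreasing on [2, infinity), so the integral test applies.
Compute the improper integral int_{2}^infinity f(x) dx:
  antiderivative F(x) = -1/x.
  As x -> infinity, F(x) -> 0 (since p = 2 > 1).
  So int = F(infinity) - F(2) = 0 - (-1/2) = 1/2.
  Finite, so by the integral test, the series converges.

converges


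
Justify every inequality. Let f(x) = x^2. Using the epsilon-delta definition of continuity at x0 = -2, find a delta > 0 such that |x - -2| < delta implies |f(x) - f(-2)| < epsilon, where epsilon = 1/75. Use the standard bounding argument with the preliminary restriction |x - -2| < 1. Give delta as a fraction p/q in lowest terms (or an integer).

Factor: |x^2 - (-2)^2| = |x - -2| * |x + -2|.
Impose |x - -2| < 1 first. Then |x + -2| = |(x - -2) + 2*(-2)| <= |x - -2| + 2*|-2| < 1 + 4 = 5.
So |x^2 - (-2)^2| < delta * 5.
We need delta * 5 <= 1/75, i.e. delta <= 1/75/5 = 1/375.
Since 1/375 < 1, this is tighter than 1; take delta = 1/375.
So delta = 1/375 works.

1/375


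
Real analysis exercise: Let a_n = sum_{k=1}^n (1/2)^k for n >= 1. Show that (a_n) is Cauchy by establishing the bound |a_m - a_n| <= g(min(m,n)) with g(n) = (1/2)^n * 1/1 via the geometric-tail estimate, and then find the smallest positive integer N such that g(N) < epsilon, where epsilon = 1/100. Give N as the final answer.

For m > n >= 1: |a_m - a_n| = sum_{k=n+1}^m (1/2)^k < sum_{k=n+1}^infinity (1/2)^k = (1/2)^(n+1) / (1 - 1/2) = (1/2)^n * (1/2) * (2/1) = (1/2)^n * 1/1.
So g(n) = (1/2)^n / 1. Since g(n) -> 0, (a_n) is Cauchy.
Now solve g(N) < 1/100: (1/2)^N / 1 < 1/100 <=> 2^N > 1 / (1 * 1/100) = 100.
Check powers of 2: 2^6 = 64 <= 100, 2^7 = 128 > 100.
So the smallest such N is 7. Check: g(7) = 1/(1 * 128) = 1/128 < 1/100.

7


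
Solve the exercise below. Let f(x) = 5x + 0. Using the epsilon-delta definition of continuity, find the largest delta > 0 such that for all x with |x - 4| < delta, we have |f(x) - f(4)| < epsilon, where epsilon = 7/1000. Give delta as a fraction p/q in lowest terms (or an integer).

We compute f(4) = 5*(4) + 0 = 20.
|f(x) - f(4)| = |5x + 0 - (20)| = |5(x - 4)| = 5|x - 4|.
We need 5|x - 4| < 7/1000, i.e. |x - 4| < 7/1000 / 5 = 7/5000.
So any delta <= 7/5000 works. Conversely, if delta > 7/5000, then x = 4 + 7/5000 satisfies |x - 4| = 7/5000 < delta but |f(x) - f(4)| = 5 * 7/5000 = 7/1000, which is not < 7/1000; so no larger delta works.
Hence the largest such delta is 7/5000.

7/5000


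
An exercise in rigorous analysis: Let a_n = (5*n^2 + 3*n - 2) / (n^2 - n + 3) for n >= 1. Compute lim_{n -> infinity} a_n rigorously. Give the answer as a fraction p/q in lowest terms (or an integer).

Divide numerator and denominator by n^2, the highest power:
numerator / n^2 = 5 + 3/n - 2/n^2
denominator / n^2 = 1 - 1/n + 3/n^2
As n -> infinity, all terms of the form c/n^k (k >= 1) tend to 0.
So numerator / n^2 -> 5 and denominator / n^2 -> 1.
Therefore lim a_n = 5.

5


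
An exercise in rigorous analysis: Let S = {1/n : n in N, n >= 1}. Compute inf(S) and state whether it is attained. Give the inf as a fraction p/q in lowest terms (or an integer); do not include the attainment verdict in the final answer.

Analysis:
- Values: 1, 1/2, 1/3, 1/4, ... strictly decreasing.
- The maximum is 1 (n=1); sup = 1 (attained).
- The set is bounded below by 0; 1/n -> 0 so 0 is the greatest lower bound.
- 0 is not in the set, so inf = 0 is not attained.
Conclusion: inf(S) = 0, not attained in S.

0


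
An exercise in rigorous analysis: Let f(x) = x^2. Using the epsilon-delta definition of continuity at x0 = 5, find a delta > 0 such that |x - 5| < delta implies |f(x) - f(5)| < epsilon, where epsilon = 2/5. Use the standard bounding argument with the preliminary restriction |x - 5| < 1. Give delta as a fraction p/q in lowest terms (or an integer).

Factor: |x^2 - (5)^2| = |x - 5| * |x + 5|.
Impose |x - 5| < 1 first. Then |x + 5| = |(x - 5) + 2*(5)| <= |x - 5| + 2*|5| < 1 + 10 = 11.
So |x^2 - (5)^2| < delta * 11.
We need delta * 11 <= 2/5, i.e. delta <= 2/5/11 = 2/55.
Since 2/55 < 1, this is tighter than 1; take delta = 2/55.
So delta = 2/55 works.

2/55


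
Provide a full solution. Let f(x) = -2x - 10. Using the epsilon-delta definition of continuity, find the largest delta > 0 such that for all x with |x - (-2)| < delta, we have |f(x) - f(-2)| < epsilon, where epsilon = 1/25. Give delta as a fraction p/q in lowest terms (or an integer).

We compute f(-2) = -2*(-2) - 10 = -6.
|f(x) - f(-2)| = |-2x - 10 - (-6)| = |-2(x - (-2))| = 2|x - (-2)|.
We need 2|x - (-2)| < 1/25, i.e. |x - (-2)| < 1/25 / 2 = 1/50.
So any delta <= 1/50 works. Conversely, if delta > 1/50, then x = -2 + 1/50 satisfies |x - (-2)| = 1/50 < delta but |f(x) - f(-2)| = 2 * 1/50 = 1/25, which is not < 1/25; so no larger delta works.
Hence the largest such delta is 1/50.

1/50


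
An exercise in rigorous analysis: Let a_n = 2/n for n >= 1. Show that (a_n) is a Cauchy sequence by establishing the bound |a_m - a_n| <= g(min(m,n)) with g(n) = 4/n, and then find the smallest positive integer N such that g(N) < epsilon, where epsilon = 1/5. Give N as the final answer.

For any m, n >= 1, by the triangle inequality:
|a_m - a_n| = |2/m - 2/n| <= 2*1/m + 2*1/n <= 4/min(m,n).
So g(n) = 4/n bounds the Cauchy difference. Since g(n) -> 0, (a_n) is Cauchy.
Now solve g(N) < 1/5: 4/N < 1/5 <=> N > 4 / (1/5) = 20.
The smallest integer strictly greater than 20 is N = 21.
Check: g(21) = 4/21 = 4/21 < 1/5; g(20) = 1/5 >= 1/5. So N = 21.

21


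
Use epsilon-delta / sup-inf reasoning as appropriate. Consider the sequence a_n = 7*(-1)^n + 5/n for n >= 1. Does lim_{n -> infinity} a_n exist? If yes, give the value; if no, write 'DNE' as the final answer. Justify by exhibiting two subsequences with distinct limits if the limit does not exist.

Examine the behaviour of a_n along subsequences.
a_{2k} = 7 + 5/(2k) -> 7. a_{2k+1} = -7 + 5/(2k+1) -> -7.
Since these two subsequential limits are 7 and -7, distinct, the full sequence cannot converge (a convergent sequence has all subsequences tending to the same limit). So lim a_n does not exist.

DNE


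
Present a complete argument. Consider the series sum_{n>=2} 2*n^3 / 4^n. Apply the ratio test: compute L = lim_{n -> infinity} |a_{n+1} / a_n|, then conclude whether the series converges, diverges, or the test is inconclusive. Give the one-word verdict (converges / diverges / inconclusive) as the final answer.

Let a_n denote the general term. Form the ratio a_{n+1}/a_n and simplify:
a_{n+1}/a_n = (n + 1)^3/(4*n^3)
Take the limit as n -> infinity: L = 1/4.
Since L = 1/4 < 1, the ratio test implies the series converges.

converges


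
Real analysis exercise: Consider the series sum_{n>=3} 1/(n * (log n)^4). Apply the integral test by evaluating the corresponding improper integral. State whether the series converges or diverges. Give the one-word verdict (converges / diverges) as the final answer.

Let f(x) = 1/(x*log(x)^4). Then f is positive, continuous, and decreasing on [3, infinity), so the integral test applies.
Compute the improper integral int_{3}^infinity f(x) dx:
  antiderivative F(x) = -1/(3*log(x)^3).
  F(x) -> 0 as x -> infinity.  int = 0 - F(3) = 1/(3*log(3)^3) < infinity. By the integral test, the series converges.

converges


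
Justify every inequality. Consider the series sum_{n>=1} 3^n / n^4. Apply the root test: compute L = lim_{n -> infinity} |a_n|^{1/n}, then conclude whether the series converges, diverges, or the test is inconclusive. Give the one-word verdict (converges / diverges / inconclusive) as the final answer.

Let a_n denote the general term. Form |a_n|^(1/n) and simplify:
|a_n|^(1/n) = 3/n^(4/n)
Take the limit as n -> infinity: L = 3.
Since L = 3 > 1, the root test implies divergence.

diverges


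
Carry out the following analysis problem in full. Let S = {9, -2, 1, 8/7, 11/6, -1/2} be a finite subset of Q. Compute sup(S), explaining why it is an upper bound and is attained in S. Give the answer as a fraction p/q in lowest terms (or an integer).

S is finite, so sup(S) = max(S).
Sorted decreasing:
9, 11/6, 8/7, 1, -1/2, -2
The extremum is 9.
For every x in S, x <= 9. And 9 is in S, so it is attained.
Therefore sup(S) = 9.

9


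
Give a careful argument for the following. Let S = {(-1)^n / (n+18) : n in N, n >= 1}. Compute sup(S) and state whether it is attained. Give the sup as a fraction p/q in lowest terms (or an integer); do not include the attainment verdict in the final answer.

Analysis:
- Values: -1/19, 1/20, -1/21, 1/22, -1/23, ...
- Positive terms (even n): 1/(2+18), 1/(4+18), ... decreasing -> max = 1/20 (n=2).
- Negative terms (odd n): -1/(1+18), -1/(3+18), ... increasing -> min = -1/19 (n=1).
- So sup = 1/20 (attained at n=2); inf = -1/19 (attained at n=1).
Conclusion: sup(S) = 1/20, attained in S.

1/20


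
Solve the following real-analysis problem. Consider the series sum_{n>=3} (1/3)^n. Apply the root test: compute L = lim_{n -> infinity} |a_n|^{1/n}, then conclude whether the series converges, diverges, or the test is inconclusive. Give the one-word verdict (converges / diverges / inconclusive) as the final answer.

Let a_n denote the general term. Form |a_n|^(1/n) and simplify:
|a_n|^(1/n) = 1/3
Take the limit as n -> infinity: L = 1/3.
Since L = 1/3 < 1, the root test implies convergence.

converges


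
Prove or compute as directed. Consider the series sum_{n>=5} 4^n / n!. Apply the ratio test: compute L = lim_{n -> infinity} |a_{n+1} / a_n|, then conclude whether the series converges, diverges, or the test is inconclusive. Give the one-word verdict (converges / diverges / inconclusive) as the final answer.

Let a_n denote the general term. Form the ratio a_{n+1}/a_n and simplify:
a_{n+1}/a_n = 4/(n + 1)
Take the limit as n -> infinity: L = 0.
Since L = 0 < 1, the ratio test implies the series converges.

converges


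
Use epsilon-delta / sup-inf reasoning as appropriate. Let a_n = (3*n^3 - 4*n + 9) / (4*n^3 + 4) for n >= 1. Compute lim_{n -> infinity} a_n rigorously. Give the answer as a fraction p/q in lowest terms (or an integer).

Divide numerator and denominator by n^3, the highest power:
numerator / n^3 = 3 - 4/n^2 + 9/n^3
denominator / n^3 = 4 + 4/n^3
As n -> infinity, all terms of the form c/n^k (k >= 1) tend to 0.
So numerator / n^3 -> 3 and denominator / n^3 -> 4.
Therefore lim a_n = 3/4.

3/4


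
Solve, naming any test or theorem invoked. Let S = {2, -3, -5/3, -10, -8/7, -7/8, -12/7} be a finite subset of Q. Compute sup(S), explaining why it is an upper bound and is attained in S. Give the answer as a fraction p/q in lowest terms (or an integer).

S is finite, so sup(S) = max(S).
Sorted decreasing:
2, -7/8, -8/7, -5/3, -12/7, -3, -10
The extremum is 2.
For every x in S, x <= 2. And 2 is in S, so it is attained.
Therefore sup(S) = 2.

2


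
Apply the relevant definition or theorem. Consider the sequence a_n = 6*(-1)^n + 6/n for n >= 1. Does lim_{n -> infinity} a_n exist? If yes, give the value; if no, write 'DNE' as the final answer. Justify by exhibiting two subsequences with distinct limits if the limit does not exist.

Examine the behaviour of a_n along subsequences.
a_{2k} = 6 + 6/(2k) -> 6. a_{2k+1} = -6 + 6/(2k+1) -> -6.
Since these two subsequential limits are 6 and -6, distinct, the full sequence cannot converge (a convergent sequence has all subsequences tending to the same limit). So lim a_n does not exist.

DNE


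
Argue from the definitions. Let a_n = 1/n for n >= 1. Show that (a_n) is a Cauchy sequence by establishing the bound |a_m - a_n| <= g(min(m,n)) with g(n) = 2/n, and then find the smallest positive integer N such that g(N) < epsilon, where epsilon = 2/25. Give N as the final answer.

For any m, n >= 1, by the triangle inequality:
|a_m - a_n| = |1/m - 1/n| <= 1/m + 1/n <= 2/min(m,n).
So g(n) = 2/n bounds the Cauchy difference. Since g(n) -> 0, (a_n) is Cauchy.
Now solve g(N) < 2/25: 2/N < 2/25 <=> N > 2 / (2/25) = 25.
The smallest integer strictly greater than 25 is N = 26.
Check: g(26) = 2/26 = 1/13 < 2/25; g(25) = 2/25 >= 2/25. So N = 26.

26


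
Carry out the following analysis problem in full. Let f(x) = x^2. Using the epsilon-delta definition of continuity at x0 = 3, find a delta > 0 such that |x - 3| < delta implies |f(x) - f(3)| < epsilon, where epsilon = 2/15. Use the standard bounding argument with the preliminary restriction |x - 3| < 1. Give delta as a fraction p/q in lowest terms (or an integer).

Factor: |x^2 - (3)^2| = |x - 3| * |x + 3|.
Impose |x - 3| < 1 first. Then |x + 3| = |(x - 3) + 2*(3)| <= |x - 3| + 2*|3| < 1 + 6 = 7.
So |x^2 - (3)^2| < delta * 7.
We need delta * 7 <= 2/15, i.e. delta <= 2/15/7 = 2/105.
Since 2/105 < 1, this is tighter than 1; take delta = 2/105.
So delta = 2/105 works.

2/105


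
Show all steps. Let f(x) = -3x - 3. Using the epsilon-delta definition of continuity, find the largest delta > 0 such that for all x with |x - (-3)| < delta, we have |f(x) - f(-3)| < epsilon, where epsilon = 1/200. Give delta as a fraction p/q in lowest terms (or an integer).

We compute f(-3) = -3*(-3) - 3 = 6.
|f(x) - f(-3)| = |-3x - 3 - (6)| = |-3(x - (-3))| = 3|x - (-3)|.
We need 3|x - (-3)| < 1/200, i.e. |x - (-3)| < 1/200 / 3 = 1/600.
So any delta <= 1/600 works. Conversely, if delta > 1/600, then x = -3 + 1/600 satisfies |x - (-3)| = 1/600 < delta but |f(x) - f(-3)| = 3 * 1/600 = 1/200, which is not < 1/200; so no larger delta works.
Hence the largest such delta is 1/600.

1/600


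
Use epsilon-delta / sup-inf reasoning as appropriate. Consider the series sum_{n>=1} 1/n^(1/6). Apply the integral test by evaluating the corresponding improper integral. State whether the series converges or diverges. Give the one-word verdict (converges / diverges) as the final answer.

Let f(x) = x^(-1/6). Then f is positive, continuous, and decreasing on [1, infinity), so the integral test applies.
Compute the improper integral int_{1}^infinity f(x) dx:
  antiderivative F(x) = 6*x^(5/6)/5.
  As x -> infinity, F(x) -> infinity (since p = 1/6 < 1).
  So the integral diverges. By the integral test, the series diverges.

diverges


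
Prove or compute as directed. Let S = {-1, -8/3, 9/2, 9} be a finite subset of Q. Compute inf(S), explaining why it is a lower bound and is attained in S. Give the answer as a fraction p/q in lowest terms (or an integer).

S is finite, so inf(S) = min(S).
Sorted increasing:
-8/3, -1, 9/2, 9
The extremum is -8/3.
For every x in S, x >= -8/3. And -8/3 is in S, so it is attained.
Therefore inf(S) = -8/3.

-8/3


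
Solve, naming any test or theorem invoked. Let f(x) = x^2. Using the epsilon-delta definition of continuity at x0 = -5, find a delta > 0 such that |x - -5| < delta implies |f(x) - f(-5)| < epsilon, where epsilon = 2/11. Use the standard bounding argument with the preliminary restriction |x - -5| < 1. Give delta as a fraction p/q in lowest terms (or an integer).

Factor: |x^2 - (-5)^2| = |x - -5| * |x + -5|.
Impose |x - -5| < 1 first. Then |x + -5| = |(x - -5) + 2*(-5)| <= |x - -5| + 2*|-5| < 1 + 10 = 11.
So |x^2 - (-5)^2| < delta * 11.
We need delta * 11 <= 2/11, i.e. delta <= 2/11/11 = 2/121.
Since 2/121 < 1, this is tighter than 1; take delta = 2/121.
So delta = 2/121 works.

2/121


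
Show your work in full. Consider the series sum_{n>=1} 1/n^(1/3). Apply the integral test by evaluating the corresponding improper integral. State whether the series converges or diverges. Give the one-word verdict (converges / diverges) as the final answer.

Let f(x) = x^(-1/3). Then f is positive, continuous, and decreasing on [1, infinity), so the integral test applies.
Compute the improper integral int_{1}^infinity f(x) dx:
  antiderivative F(x) = 3*x^(2/3)/2.
  As x -> infinity, F(x) -> infinity (since p = 1/3 < 1).
  So the integral diverges. By the integral test, the series diverges.

diverges


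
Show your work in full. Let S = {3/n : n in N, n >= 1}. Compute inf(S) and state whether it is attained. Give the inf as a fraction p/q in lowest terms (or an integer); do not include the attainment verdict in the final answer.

Analysis:
- Values: 3, 3/2, 1, 3/4, ... strictly decreasing.
- The maximum is 3 (n=1); sup = 3 (attained).
- The set is bounded below by 0; 3/n -> 0 so 0 is the greatest lower bound.
- 0 is not in the set, so inf = 0 is not attained.
Conclusion: inf(S) = 0, not attained in S.

0


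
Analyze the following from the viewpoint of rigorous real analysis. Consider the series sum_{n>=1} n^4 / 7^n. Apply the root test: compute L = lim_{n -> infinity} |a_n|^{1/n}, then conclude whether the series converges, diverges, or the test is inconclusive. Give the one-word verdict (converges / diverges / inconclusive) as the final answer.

Let a_n denote the general term. Form |a_n|^(1/n) and simplify:
|a_n|^(1/n) = n^(4/n)/7
Take the limit as n -> infinity: L = 1/7.
Since L = 1/7 < 1, the root test implies convergence.

converges


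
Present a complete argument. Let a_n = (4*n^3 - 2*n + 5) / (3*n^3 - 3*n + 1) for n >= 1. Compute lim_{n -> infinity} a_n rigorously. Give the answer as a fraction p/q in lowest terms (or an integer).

Divide numerator and denominator by n^3, the highest power:
numerator / n^3 = 4 - 2/n^2 + 5/n^3
denominator / n^3 = 3 - 3/n^2 + n^(-3)
As n -> infinity, all terms of the form c/n^k (k >= 1) tend to 0.
So numerator / n^3 -> 4 and denominator / n^3 -> 3.
Therefore lim a_n = 4/3.

4/3


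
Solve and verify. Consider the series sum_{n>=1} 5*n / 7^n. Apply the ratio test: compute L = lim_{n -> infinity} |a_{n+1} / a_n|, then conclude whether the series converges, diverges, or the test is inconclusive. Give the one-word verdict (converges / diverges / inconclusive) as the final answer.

Let a_n denote the general term. Form the ratio a_{n+1}/a_n and simplify:
a_{n+1}/a_n = (n + 1)/(7*n)
Take the limit as n -> infinity: L = 1/7.
Since L = 1/7 < 1, the ratio test implies the series converges.

converges


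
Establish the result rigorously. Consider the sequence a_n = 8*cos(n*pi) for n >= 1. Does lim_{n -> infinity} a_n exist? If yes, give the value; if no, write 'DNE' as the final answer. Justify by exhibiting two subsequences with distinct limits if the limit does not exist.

Examine the behaviour of a_n along subsequences.
cos(n*pi) = (-1)^n, so a_n = 8*(-1)^n. a_{2k} = 8 -> 8. a_{2k+1} = -8 -> -8.
Since these two subsequential limits are 8 and -8, distinct, the full sequence cannot converge (a convergent sequence has all subsequences tending to the same limit). So lim a_n does not exist.

DNE


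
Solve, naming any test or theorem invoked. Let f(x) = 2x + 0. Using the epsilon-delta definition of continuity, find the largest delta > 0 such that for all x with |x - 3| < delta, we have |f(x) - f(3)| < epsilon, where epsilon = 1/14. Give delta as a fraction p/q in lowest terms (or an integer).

We compute f(3) = 2*(3) + 0 = 6.
|f(x) - f(3)| = |2x + 0 - (6)| = |2(x - 3)| = 2|x - 3|.
We need 2|x - 3| < 1/14, i.e. |x - 3| < 1/14 / 2 = 1/28.
So any delta <= 1/28 works. Conversely, if delta > 1/28, then x = 3 + 1/28 satisfies |x - 3| = 1/28 < delta but |f(x) - f(3)| = 2 * 1/28 = 1/14, which is not < 1/14; so no larger delta works.
Hence the largest such delta is 1/28.

1/28


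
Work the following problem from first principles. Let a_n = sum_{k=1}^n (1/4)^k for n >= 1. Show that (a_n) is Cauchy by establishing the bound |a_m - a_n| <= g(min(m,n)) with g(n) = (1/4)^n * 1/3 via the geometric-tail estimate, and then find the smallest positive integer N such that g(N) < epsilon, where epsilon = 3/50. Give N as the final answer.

For m > n >= 1: |a_m - a_n| = sum_{k=n+1}^m (1/4)^k < sum_{k=n+1}^infinity (1/4)^k = (1/4)^(n+1) / (1 - 1/4) = (1/4)^n * (1/4) * (4/3) = (1/4)^n * 1/3.
So g(n) = (1/4)^n / 3. Since g(n) -> 0, (a_n) is Cauchy.
Now solve g(N) < 3/50: (1/4)^N / 3 < 3/50 <=> 4^N > 1 / (3 * 3/50) = 50/9.
Check powers of 4: 4^1 = 4 <= 50/9, 4^2 = 16 > 50/9.
So the smallest such N is 2. Check: g(2) = 1/(3 * 16) = 1/48 < 3/50.

2


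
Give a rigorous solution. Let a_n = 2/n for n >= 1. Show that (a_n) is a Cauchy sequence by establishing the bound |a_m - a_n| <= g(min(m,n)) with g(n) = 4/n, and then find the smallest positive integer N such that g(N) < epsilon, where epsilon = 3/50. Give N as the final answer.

For any m, n >= 1, by the triangle inequality:
|a_m - a_n| = |2/m - 2/n| <= 2*1/m + 2*1/n <= 4/min(m,n).
So g(n) = 4/n bounds the Cauchy difference. Since g(n) -> 0, (a_n) is Cauchy.
Now solve g(N) < 3/50: 4/N < 3/50 <=> N > 4 / (3/50) = 200/3.
The smallest integer strictly greater than 200/3 is N = 67.
Check: g(67) = 4/67 = 4/67 < 3/50; g(66) = 2/33 >= 3/50. So N = 67.

67


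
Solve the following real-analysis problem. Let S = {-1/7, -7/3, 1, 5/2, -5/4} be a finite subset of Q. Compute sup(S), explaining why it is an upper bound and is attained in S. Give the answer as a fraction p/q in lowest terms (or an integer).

S is finite, so sup(S) = max(S).
Sorted decreasing:
5/2, 1, -1/7, -5/4, -7/3
The extremum is 5/2.
For every x in S, x <= 5/2. And 5/2 is in S, so it is attained.
Therefore sup(S) = 5/2.

5/2


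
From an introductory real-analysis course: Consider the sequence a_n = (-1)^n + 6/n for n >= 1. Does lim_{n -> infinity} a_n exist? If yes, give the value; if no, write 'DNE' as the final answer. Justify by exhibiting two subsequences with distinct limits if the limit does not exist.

Examine the behaviour of a_n along subsequences.
a_{2k} = 1 + 6/(2k) -> 1. a_{2k+1} = -1 + 6/(2k+1) -> -1.
Since these two subsequential limits are 1 and -1, distinct, the full sequence cannot converge (a convergent sequence has all subsequences tending to the same limit). So lim a_n does not exist.

DNE


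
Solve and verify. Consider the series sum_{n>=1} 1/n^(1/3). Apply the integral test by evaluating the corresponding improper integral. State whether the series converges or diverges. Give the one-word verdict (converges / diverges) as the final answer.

Let f(x) = x^(-1/3). Then f is positive, continuous, and decreasing on [1, infinity), so the integral test applies.
Compute the improper integral int_{1}^infinity f(x) dx:
  antiderivative F(x) = 3*x^(2/3)/2.
  As x -> infinity, F(x) -> infinity (since p = 1/3 < 1).
  So the integral diverges. By the integral test, the series diverges.

diverges


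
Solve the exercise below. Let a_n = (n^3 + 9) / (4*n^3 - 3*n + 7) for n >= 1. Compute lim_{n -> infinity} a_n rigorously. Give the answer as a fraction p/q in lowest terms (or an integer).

Divide numerator and denominator by n^3, the highest power:
numerator / n^3 = 1 + 9/n^3
denominator / n^3 = 4 - 3/n^2 + 7/n^3
As n -> infinity, all terms of the form c/n^k (k >= 1) tend to 0.
So numerator / n^3 -> 1 and denominator / n^3 -> 4.
Therefore lim a_n = 1/4.

1/4


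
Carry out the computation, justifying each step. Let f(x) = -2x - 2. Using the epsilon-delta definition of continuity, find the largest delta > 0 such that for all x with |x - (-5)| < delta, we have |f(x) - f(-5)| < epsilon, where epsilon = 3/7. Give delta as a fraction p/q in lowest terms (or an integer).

We compute f(-5) = -2*(-5) - 2 = 8.
|f(x) - f(-5)| = |-2x - 2 - (8)| = |-2(x - (-5))| = 2|x - (-5)|.
We need 2|x - (-5)| < 3/7, i.e. |x - (-5)| < 3/7 / 2 = 3/14.
So any delta <= 3/14 works. Conversely, if delta > 3/14, then x = -5 + 3/14 satisfies |x - (-5)| = 3/14 < delta but |f(x) - f(-5)| = 2 * 3/14 = 3/7, which is not < 3/7; so no larger delta works.
Hence the largest such delta is 3/14.

3/14


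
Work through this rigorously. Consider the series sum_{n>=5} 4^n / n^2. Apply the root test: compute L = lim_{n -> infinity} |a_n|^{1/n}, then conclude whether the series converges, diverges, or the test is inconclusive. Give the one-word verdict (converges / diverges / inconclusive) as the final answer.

Let a_n denote the general term. Form |a_n|^(1/n) and simplify:
|a_n|^(1/n) = 4/n^(2/n)
Take the limit as n -> infinity: L = 4.
Since L = 4 > 1, the root test implies divergence.

diverges


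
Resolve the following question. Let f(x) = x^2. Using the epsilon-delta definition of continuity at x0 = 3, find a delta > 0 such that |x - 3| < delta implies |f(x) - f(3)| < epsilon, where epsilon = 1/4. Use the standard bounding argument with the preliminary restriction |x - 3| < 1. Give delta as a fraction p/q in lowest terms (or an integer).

Factor: |x^2 - (3)^2| = |x - 3| * |x + 3|.
Impose |x - 3| < 1 first. Then |x + 3| = |(x - 3) + 2*(3)| <= |x - 3| + 2*|3| < 1 + 6 = 7.
So |x^2 - (3)^2| < delta * 7.
We need delta * 7 <= 1/4, i.e. delta <= 1/4/7 = 1/28.
Since 1/28 < 1, this is tighter than 1; take delta = 1/28.
So delta = 1/28 works.

1/28


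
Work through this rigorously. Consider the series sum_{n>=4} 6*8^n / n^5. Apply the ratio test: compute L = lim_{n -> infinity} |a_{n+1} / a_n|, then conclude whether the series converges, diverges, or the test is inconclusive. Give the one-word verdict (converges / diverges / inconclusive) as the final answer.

Let a_n denote the general term. Form the ratio a_{n+1}/a_n and simplify:
a_{n+1}/a_n = 8*n^5/(n + 1)^5
Take the limit as n -> infinity: L = 8.
Since L = 8 > 1 (or L = infinity), the ratio test implies the series diverges.

diverges


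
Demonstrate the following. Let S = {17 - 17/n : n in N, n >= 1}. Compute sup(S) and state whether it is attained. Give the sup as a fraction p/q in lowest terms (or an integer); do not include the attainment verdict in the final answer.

Analysis:
- Values: 0, 17/2, 34/3, 51/4, ... strictly increasing.
- Minimum is 0 (n=1); inf = 0 (attained).
- 17 - 17/n -> 17 from below; sup = 17, not attained.
Conclusion: sup(S) = 17, not attained in S.

17


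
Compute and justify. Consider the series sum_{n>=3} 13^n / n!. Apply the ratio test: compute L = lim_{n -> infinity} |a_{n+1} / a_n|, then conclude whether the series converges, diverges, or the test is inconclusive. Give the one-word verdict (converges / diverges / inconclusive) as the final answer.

Let a_n denote the general term. Form the ratio a_{n+1}/a_n and simplify:
a_{n+1}/a_n = 13/(n + 1)
Take the limit as n -> infinity: L = 0.
Since L = 0 < 1, the ratio test implies the series converges.

converges


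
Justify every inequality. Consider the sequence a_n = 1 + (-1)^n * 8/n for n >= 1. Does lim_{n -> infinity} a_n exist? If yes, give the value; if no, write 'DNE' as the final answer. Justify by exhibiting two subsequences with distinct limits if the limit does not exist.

Examine the behaviour of a_n along subsequences.
Even-n subsequence a_{2k} = 1 + 8/(2k) -> 1. Odd-n subsequence a_{2k+1} = 1 - 8/(2k+1) -> 1. Both tend to 1, which suggests the limit is 1; verify directly.
|a_n - 1| = |(-1)^n * 8/n| = 8/n for every n >= 1.
Given epsilon > 0, choose a positive integer N > 8/epsilon. Then for all n >= N, |a_n - 1| = 8/n <= 8/N < epsilon.
So by the definition of the limit, lim a_n exists and equals 1.

1


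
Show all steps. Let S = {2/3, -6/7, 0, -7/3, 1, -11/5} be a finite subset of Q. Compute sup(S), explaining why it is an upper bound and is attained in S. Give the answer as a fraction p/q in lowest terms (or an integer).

S is finite, so sup(S) = max(S).
Sorted decreasing:
1, 2/3, 0, -6/7, -11/5, -7/3
The extremum is 1.
For every x in S, x <= 1. And 1 is in S, so it is attained.
Therefore sup(S) = 1.

1


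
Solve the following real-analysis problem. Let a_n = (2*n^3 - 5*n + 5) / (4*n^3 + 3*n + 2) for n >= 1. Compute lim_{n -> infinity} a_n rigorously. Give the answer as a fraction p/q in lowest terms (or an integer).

Divide numerator and denominator by n^3, the highest power:
numerator / n^3 = 2 - 5/n^2 + 5/n^3
denominator / n^3 = 4 + 3/n^2 + 2/n^3
As n -> infinity, all terms of the form c/n^k (k >= 1) tend to 0.
So numerator / n^3 -> 2 and denominator / n^3 -> 4.
Therefore lim a_n = 1/2.

1/2


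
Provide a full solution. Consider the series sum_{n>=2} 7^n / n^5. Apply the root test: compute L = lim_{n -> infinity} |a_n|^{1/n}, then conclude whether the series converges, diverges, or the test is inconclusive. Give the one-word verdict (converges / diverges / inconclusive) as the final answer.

Let a_n denote the general term. Form |a_n|^(1/n) and simplify:
|a_n|^(1/n) = 7/n^(5/n)
Take the limit as n -> infinity: L = 7.
Since L = 7 > 1, the root test implies divergence.

diverges


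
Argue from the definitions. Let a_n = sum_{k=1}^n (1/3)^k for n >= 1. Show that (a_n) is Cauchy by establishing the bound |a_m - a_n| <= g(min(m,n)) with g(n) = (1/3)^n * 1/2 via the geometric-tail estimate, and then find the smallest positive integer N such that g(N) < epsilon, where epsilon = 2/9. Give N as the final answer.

For m > n >= 1: |a_m - a_n| = sum_{k=n+1}^m (1/3)^k < sum_{k=n+1}^infinity (1/3)^k = (1/3)^(n+1) / (1 - 1/3) = (1/3)^n * (1/3) * (3/2) = (1/3)^n * 1/2.
So g(n) = (1/3)^n / 2. Since g(n) -> 0, (a_n) is Cauchy.
Now solve g(N) < 2/9: (1/3)^N / 2 < 2/9 <=> 3^N > 1 / (2 * 2/9) = 9/4.
Check powers of 3: 3^0 = 1 <= 9/4, 3^1 = 3 > 9/4.
So the smallest such N is 1. Check: g(1) = 1/(2 * 3) = 1/6 < 2/9.

1


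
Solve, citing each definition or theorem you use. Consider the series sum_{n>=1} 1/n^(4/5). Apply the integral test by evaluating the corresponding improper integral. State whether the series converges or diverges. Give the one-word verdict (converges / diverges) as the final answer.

Let f(x) = x^(-4/5). Then f is positive, continuous, and decreasing on [1, infinity), so the integral test applies.
Compute the improper integral int_{1}^infinity f(x) dx:
  antiderivative F(x) = 5*x^(1/5).
  As x -> infinity, F(x) -> infinity (since p = 4/5 < 1).
  So the integral diverges. By the integral test, the series diverges.

diverges


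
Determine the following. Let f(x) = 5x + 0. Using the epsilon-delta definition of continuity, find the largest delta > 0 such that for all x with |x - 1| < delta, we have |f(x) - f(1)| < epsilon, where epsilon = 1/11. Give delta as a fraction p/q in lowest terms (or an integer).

We compute f(1) = 5*(1) + 0 = 5.
|f(x) - f(1)| = |5x + 0 - (5)| = |5(x - 1)| = 5|x - 1|.
We need 5|x - 1| < 1/11, i.e. |x - 1| < 1/11 / 5 = 1/55.
So any delta <= 1/55 works. Conversely, if delta > 1/55, then x = 1 + 1/55 satisfies |x - 1| = 1/55 < delta but |f(x) - f(1)| = 5 * 1/55 = 1/11, which is not < 1/11; so no larger delta works.
Hence the largest such delta is 1/55.

1/55


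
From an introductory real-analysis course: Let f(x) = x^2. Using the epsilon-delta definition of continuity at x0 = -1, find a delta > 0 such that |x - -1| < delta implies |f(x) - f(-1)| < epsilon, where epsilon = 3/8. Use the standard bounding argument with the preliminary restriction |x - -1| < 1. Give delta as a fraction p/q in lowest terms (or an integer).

Factor: |x^2 - (-1)^2| = |x - -1| * |x + -1|.
Impose |x - -1| < 1 first. Then |x + -1| = |(x - -1) + 2*(-1)| <= |x - -1| + 2*|-1| < 1 + 2 = 3.
So |x^2 - (-1)^2| < delta * 3.
We need delta * 3 <= 3/8, i.e. delta <= 3/8/3 = 1/8.
Since 1/8 < 1, this is tighter than 1; take delta = 1/8.
So delta = 1/8 works.

1/8


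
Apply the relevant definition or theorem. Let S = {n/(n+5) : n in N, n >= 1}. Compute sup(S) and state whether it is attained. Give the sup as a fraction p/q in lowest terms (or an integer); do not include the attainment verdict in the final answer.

Analysis:
- Values: 1/6, 2/7, 3/8, 4/9, ... strictly increasing.
- Minimum is 1/6 (n=1); inf = 1/6 (attained).
- n/(n+5) = 1 - 5/(n+5) -> 1 from below as n -> infinity, and never equals 1.
- So sup = 1 (not attained).
Conclusion: sup(S) = 1, not attained in S.

1


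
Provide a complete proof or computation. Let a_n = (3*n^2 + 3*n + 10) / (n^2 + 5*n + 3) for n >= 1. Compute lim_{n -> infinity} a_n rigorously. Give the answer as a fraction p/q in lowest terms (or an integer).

Divide numerator and denominator by n^2, the highest power:
numerator / n^2 = 3 + 3/n + 10/n^2
denominator / n^2 = 1 + 5/n + 3/n^2
As n -> infinity, all terms of the form c/n^k (k >= 1) tend to 0.
So numerator / n^2 -> 3 and denominator / n^2 -> 1.
Therefore lim a_n = 3.

3


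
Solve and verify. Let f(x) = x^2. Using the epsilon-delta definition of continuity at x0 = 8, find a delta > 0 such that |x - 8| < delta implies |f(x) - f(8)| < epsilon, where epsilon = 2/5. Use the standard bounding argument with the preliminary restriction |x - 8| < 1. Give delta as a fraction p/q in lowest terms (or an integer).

Factor: |x^2 - (8)^2| = |x - 8| * |x + 8|.
Impose |x - 8| < 1 first. Then |x + 8| = |(x - 8) + 2*(8)| <= |x - 8| + 2*|8| < 1 + 16 = 17.
So |x^2 - (8)^2| < delta * 17.
We need delta * 17 <= 2/5, i.e. delta <= 2/5/17 = 2/85.
Since 2/85 < 1, this is tighter than 1; take delta = 2/85.
So delta = 2/85 works.

2/85


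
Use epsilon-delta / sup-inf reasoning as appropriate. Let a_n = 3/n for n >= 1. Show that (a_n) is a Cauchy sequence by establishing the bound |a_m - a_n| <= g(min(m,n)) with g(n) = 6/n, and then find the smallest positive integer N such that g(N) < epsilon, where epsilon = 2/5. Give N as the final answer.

For any m, n >= 1, by the triangle inequality:
|a_m - a_n| = |3/m - 3/n| <= 3*1/m + 3*1/n <= 6/min(m,n).
So g(n) = 6/n bounds the Cauchy difference. Since g(n) -> 0, (a_n) is Cauchy.
Now solve g(N) < 2/5: 6/N < 2/5 <=> N > 6 / (2/5) = 15.
The smallest integer strictly greater than 15 is N = 16.
Check: g(16) = 6/16 = 3/8 < 2/5; g(15) = 2/5 >= 2/5. So N = 16.

16


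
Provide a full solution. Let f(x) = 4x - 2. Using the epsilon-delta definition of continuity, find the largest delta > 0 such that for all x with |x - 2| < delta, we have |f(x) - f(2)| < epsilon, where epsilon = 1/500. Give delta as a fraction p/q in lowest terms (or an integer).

We compute f(2) = 4*(2) - 2 = 6.
|f(x) - f(2)| = |4x - 2 - (6)| = |4(x - 2)| = 4|x - 2|.
We need 4|x - 2| < 1/500, i.e. |x - 2| < 1/500 / 4 = 1/2000.
So any delta <= 1/2000 works. Conversely, if delta > 1/2000, then x = 2 + 1/2000 satisfies |x - 2| = 1/2000 < delta but |f(x) - f(2)| = 4 * 1/2000 = 1/500, which is not < 1/500; so no larger delta works.
Hence the largest such delta is 1/2000.

1/2000


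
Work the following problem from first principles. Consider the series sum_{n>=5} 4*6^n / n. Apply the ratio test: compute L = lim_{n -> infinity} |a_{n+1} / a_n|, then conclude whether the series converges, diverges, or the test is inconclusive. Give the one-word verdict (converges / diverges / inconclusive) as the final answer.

Let a_n denote the general term. Form the ratio a_{n+1}/a_n and simplify:
a_{n+1}/a_n = 6*n/(n + 1)
Take the limit as n -> infinity: L = 6.
Since L = 6 > 1 (or L = infinity), the ratio test implies the series diverges.

diverges
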